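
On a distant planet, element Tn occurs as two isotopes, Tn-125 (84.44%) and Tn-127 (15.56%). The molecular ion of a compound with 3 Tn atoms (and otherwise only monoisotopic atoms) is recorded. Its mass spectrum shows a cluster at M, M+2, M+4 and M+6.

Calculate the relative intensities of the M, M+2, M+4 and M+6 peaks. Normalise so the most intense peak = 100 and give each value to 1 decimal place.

100.0 : 55.3 : 10.2 : 0.6

Expanding (0.8444 + 0.1556)^3:
P(M) = 0.8444^3 = 0.602067
P(M+2) = 3 × 0.8444^2 × 0.1556^1 = 0.332834
P(M+4) = 3 × 0.8444^1 × 0.1556^2 = 0.061332
P(M+6) = 0.1556^3 = 0.003767
The M peak is largest (0.602067); scaling to 100 gives 100.0 : 55.3 : 10.2 : 0.6.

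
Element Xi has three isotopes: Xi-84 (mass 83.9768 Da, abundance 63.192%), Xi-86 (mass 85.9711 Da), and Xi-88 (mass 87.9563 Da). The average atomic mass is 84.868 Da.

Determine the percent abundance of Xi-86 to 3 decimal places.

28.893%

The remaining 36.808% is split between Xi-86 (fraction x) and Xi-88 (fraction 0.36808 − x).
Substituting: 85.9711x + 87.9563(0.36808 − x) = 31.801380544
(85.9711 − 87.9563)x = -0.57357436  ⇒  x = 0.28893, y = 0.07915
Xi-86: 28.893%, Xi-88: 7.915%.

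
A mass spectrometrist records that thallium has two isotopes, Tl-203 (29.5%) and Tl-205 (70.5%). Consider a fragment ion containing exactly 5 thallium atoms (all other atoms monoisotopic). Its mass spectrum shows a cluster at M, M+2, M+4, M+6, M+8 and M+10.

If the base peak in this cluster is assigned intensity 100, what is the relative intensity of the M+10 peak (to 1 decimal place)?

47.8

(0.295 + 0.705)^5 gives M 0.0022, M+2 0.0267, M+4 0.1276, M+6 0.3049, M+8 0.3644, M+10 0.1742; the largest is M+8.
P(M+8) = C(5,4) × 0.295^1 × 0.705^4 = 5 × 0.2950 × 0.24703385 = 0.364375 (base)
P(M+10) = C(5,5) × 0.295^0 × 0.705^5 = 1 × 1.0000 × 0.17415886 = 0.174159
Relative intensity = 0.174159 / 0.364375 × 100 = 47.8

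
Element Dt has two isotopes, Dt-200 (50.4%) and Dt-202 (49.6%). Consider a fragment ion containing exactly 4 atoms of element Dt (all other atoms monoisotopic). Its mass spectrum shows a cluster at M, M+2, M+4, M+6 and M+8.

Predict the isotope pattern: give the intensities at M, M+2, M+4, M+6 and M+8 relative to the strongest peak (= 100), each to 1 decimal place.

The 4 Dt atoms are independent, so intensities follow the terms of (0.504 + 0.496)^4.
P(M) = 0.504^4 = 0.064524
P(M+2) = 4 × 0.504^3 × 0.496^1 = 0.254000
P(M+4) = 6 × 0.504^2 × 0.496^2 = 0.374952
P(M+6) = 4 × 0.504^1 × 0.496^3 = 0.246000
P(M+8) = 0.496^4 = 0.060524
The M+4 peak is largest (0.374952); scaling to 100 gives 17.2 : 67.7 : 100.0 : 65.6 : 16.1.

17.2 : 67.7 : 100.0 : 65.6 : 16.1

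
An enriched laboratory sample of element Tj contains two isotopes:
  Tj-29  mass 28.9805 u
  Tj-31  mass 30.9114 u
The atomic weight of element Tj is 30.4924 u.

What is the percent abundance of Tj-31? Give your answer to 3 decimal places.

Writing the weighted mean with unknown fraction x of Tj-29:
28.9805·x + 30.9114·(1 − x) = 30.4924
(28.9805 − 30.9114)·x = 30.4924 − 30.9114
x = -0.4190 / -1.9309 = 0.21700 → 21.700% Tj-29, 78.300% Tj-31.

78.300%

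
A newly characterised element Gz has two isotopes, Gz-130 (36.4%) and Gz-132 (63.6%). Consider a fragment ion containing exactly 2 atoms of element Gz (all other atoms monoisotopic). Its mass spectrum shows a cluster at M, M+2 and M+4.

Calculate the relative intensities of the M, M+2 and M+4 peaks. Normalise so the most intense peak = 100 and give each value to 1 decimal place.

Expanding (0.364 + 0.636)^2:
P(M) = 0.364^2 = 0.132496
P(M+2) = 2 × 0.364^1 × 0.636^1 = 0.463008
P(M+4) = 0.636^2 = 0.404496
The M+2 peak is largest (0.463008); scaling to 100 gives 28.6 : 100.0 : 87.4.

28.6 : 100.0 : 87.4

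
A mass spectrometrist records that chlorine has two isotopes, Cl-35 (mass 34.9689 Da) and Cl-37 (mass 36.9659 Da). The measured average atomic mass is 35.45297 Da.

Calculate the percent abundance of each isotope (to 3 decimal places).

Cl-35: 75.760%, Cl-37: 24.240%

Let x be the fractional abundance of Cl-35; then Cl-37 has abundance 1 − x.
34.9689·x + 36.9659·(1 − x) = 35.45297
(34.9689 − 36.9659)·x = 35.45297 − 36.9659
x = -1.51293 / -1.9970 = 0.75760 → 75.760% Cl-35, 24.240% Cl-37.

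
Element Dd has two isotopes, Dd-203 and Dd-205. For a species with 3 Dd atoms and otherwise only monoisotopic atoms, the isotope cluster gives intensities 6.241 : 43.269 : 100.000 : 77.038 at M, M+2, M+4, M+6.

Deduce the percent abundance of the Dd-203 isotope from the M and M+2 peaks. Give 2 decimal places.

Let p = fractional abundance of Dd-203. I(M+2)/I(M) = [C(3,1)·p^2·(1−p)] / p^3 = 3·(1−p)/p = 43.269/6.241 = 6.9330
(1−p)/p = 6.9330/3 = 2.3110  ⇒  p = 1/(1 + 2.3110) = 0.3020
Dd-203: 30.20%, Dd-205: 69.80%.

30.20%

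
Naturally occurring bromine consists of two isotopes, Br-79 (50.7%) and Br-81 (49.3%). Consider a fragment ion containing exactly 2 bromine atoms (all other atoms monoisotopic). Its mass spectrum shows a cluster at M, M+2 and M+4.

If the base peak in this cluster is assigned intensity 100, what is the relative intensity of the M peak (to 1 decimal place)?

Term probabilities: M 0.2570, M+2 0.4999, M+4 0.2430. Base peak = M+2.
P(M+2) = C(2,1) × 0.507^1 × 0.493^1 = 2 × 0.5070 × 0.4930 = 0.499902 (base)
P(M) = C(2,0) × 0.507^2 × 0.493^0 = 1 × 0.257049 × 1.0000 = 0.257049
Relative intensity = 0.257049 / 0.499902 × 100 = 51.4

51.4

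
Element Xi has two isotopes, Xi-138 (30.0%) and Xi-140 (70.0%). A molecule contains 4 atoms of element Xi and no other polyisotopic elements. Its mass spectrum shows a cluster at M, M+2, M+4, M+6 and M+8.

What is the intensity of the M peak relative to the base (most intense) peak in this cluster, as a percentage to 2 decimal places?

1.97%

Binomial terms of (0.300 + 0.700)^4: M 0.0081, M+2 0.0756, M+4 0.2646, M+6 0.4116, M+8 0.2401 → M+6 is the base peak.
P(M+6) = C(4,3) × 0.300^1 × 0.700^3 = 4 × 0.3000 × 0.3430 = 0.411600 (base)
P(M) = C(4,0) × 0.300^4 × 0.700^0 = 1 × 0.0081 × 1.0000 = 0.008100
Relative intensity = 0.008100 / 0.411600 × 100 = 1.97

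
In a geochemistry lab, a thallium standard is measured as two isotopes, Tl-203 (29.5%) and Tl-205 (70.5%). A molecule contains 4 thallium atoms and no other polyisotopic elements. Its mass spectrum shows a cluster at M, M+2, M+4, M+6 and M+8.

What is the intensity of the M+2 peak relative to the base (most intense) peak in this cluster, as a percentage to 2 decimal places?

17.51%

Binomial terms of (0.295 + 0.705)^4: M 0.0076, M+2 0.0724, M+4 0.2595, M+6 0.4135, M+8 0.2470 → M+6 is the base peak.
P(M+6) = C(4,3) × 0.295^1 × 0.705^3 = 4 × 0.2950 × 0.35040263 = 0.413475 (base)
P(M+2) = C(4,1) × 0.295^3 × 0.705^1 = 4 × 0.02567237 × 0.7050 = 0.072396
Relative intensity = 0.072396 / 0.413475 × 100 = 17.51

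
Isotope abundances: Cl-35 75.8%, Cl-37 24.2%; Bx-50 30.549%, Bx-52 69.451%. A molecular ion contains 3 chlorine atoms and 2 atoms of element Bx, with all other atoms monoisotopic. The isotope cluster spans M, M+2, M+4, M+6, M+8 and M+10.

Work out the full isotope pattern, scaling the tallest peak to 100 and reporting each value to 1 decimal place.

10.2 : 56.0 : 100.0 : 64.8 : 17.6 : 1.7

Chlorine pattern (n=3): 0.43551951 : 0.41713346 : 0.13317454 : 0.01417249
Element Bx pattern (n=2): 0.09332414 : 0.42433172 : 0.48234414
Convolve the two distributions (both contribute in 2-u steps):
  M: 0.43551951×0.09332414 = 0.040644
  M+2: 0.43551951×0.42433172 + 0.41713346×0.09332414 = 0.223733
  M+4: 0.43551951×0.48234414 + 0.41713346×0.42433172 + 0.13317454×0.09332414 = 0.399502
  M+6: 0.41713346×0.48234414 + 0.13317454×0.42433172 + 0.01417249×0.09332414 = 0.259035
  M+8: 0.13317454×0.48234414 + 0.01417249×0.42433172 = 0.070250
  M+10: 0.01417249×0.48234414 = 0.006836
Scale to base peak (0.399502) = 100: 10.2 : 56.0 : 100.0 : 64.8 : 17.6 : 1.7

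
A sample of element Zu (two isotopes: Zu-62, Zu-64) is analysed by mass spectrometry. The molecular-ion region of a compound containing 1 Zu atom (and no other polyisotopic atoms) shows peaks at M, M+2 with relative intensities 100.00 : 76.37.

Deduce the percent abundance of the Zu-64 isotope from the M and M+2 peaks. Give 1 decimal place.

43.3%

Let p = fractional abundance of Zu-62. I(M+2)/I(M) = [C(1,1)·p^0·(1−p)] / p^1 = 1·(1−p)/p = 76.37/100.00 = 0.7637
(1−p)/p = 0.7637/1 = 0.7637  ⇒  p = 1/(1 + 0.7637) = 0.5670
Zu-62: 56.7%, Zu-64: 43.3%.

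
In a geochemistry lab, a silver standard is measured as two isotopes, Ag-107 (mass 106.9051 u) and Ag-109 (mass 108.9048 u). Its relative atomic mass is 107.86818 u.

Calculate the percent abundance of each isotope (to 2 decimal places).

With x = fraction of Ag-107 (so Ag-109 is 1 − x):
106.9051·x + 108.9048·(1 − x) = 107.86818
(106.9051 − 108.9048)·x = 107.86818 − 108.9048
x = -1.03662 / -1.9997 = 0.51839 → 51.84% Ag-107, 48.16% Ag-109.

Ag-107: 51.84%, Ag-109: 48.16%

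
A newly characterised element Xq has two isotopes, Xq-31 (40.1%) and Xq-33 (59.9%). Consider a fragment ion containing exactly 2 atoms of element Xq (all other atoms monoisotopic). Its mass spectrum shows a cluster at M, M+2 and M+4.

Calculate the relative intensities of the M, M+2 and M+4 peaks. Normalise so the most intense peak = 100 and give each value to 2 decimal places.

33.47 : 100.00 : 74.69

Each Xq atom is independently Xq-31 (p = 0.401) or Xq-33 (q = 0.599); the cluster is the binomial expansion (p + q)^2.
P(M) = 0.401^2 = 0.160801
P(M+2) = 2 × 0.401^1 × 0.599^1 = 0.480398
P(M+4) = 0.599^2 = 0.358801
The M+2 peak is largest (0.480398); scaling to 100 gives 33.47 : 100.00 : 74.69.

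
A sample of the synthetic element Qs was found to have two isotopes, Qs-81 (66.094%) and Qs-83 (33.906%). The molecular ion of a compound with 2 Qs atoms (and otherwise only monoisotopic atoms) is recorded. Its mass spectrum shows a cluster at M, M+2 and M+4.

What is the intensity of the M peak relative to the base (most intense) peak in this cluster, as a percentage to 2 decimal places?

97.47%

(0.66094 + 0.33906)^2 gives M 0.4368, M+2 0.4482, M+4 0.1150; the largest is M+2.
P(M+2) = C(2,1) × 0.66094^1 × 0.33906^1 = 2 × 0.66094 × 0.33906 = 0.448197 (base)
P(M) = C(2,0) × 0.66094^2 × 0.33906^0 = 1 × 0.43684168 × 1.0000 = 0.436842
Relative intensity = 0.436842 / 0.448197 × 100 = 97.47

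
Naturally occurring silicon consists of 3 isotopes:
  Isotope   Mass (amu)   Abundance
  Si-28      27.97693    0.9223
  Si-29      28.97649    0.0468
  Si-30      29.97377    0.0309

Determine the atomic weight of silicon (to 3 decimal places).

28.085 amu

Weight each isotope mass by its fractional abundance: 0.9223 × 27.97693 + 0.0468 × 28.97649 + 0.0309 × 29.97377
= 25.803123 + 1.356100 + 0.926189 = 28.085412 amu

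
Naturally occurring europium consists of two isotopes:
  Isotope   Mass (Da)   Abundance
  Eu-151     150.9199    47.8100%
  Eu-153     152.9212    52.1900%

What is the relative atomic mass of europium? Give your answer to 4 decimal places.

The abundance-weighted mean is 0.478100 × 150.9199 + 0.521900 × 152.9212
= 72.15480 + 79.80957 = 151.96437 Da

151.9644 Da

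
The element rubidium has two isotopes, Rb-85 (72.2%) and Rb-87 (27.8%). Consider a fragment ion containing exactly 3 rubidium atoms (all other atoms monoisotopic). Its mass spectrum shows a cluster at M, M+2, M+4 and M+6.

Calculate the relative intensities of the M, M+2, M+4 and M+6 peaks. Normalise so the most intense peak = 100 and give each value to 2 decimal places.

86.57 : 100.00 : 38.50 : 4.94

The 3 Rb atoms are independent, so intensities follow the terms of (0.722 + 0.278)^3.
P(M) = 0.722^3 = 0.376367
P(M+2) = 3 × 0.722^2 × 0.278^1 = 0.434751
P(M+4) = 3 × 0.722^1 × 0.278^2 = 0.167397
P(M+6) = 0.278^3 = 0.021485
The M+2 peak is largest (0.434751); scaling to 100 gives 86.57 : 100.00 : 38.50 : 4.94.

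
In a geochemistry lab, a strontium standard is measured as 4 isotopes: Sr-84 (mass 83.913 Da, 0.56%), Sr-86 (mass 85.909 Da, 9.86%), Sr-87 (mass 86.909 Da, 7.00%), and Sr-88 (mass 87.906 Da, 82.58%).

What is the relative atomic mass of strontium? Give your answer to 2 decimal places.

87.62 Da

Average mass = Σ (abundance × isotope mass) = 0.0056 × 83.913 + 0.0986 × 85.909 + 0.0700 × 86.909 + 0.8258 × 87.906
= 0.4699 + 8.4706 + 6.0836 + 72.5928 = 87.6169 Da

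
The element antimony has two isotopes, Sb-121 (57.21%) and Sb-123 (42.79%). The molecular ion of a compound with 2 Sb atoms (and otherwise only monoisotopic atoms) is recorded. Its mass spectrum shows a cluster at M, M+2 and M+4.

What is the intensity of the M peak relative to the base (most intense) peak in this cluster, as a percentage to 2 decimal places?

(0.5721 + 0.4279)^2 gives M 0.3273, M+2 0.4896, M+4 0.1831; the largest is M+2.
P(M+2) = C(2,1) × 0.5721^1 × 0.4279^1 = 2 × 0.5721 × 0.4279 = 0.489603 (base)
P(M) = C(2,0) × 0.5721^2 × 0.4279^0 = 1 × 0.32729841 × 1.0000 = 0.327298
Relative intensity = 0.327298 / 0.489603 × 100 = 66.85

66.85%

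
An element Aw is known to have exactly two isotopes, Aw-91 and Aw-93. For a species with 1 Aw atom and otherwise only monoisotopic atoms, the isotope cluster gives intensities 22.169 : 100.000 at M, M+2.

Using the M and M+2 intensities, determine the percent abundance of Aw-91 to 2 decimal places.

Let p = fractional abundance of Aw-91. I(M+2)/I(M) = [C(1,1)·p^0·(1−p)] / p^1 = 1·(1−p)/p = 100.000/22.169 = 4.5108
(1−p)/p = 4.5108/1 = 4.5108  ⇒  p = 1/(1 + 4.5108) = 0.1815
Aw-91: 18.15%, Aw-93: 81.85%.

18.15%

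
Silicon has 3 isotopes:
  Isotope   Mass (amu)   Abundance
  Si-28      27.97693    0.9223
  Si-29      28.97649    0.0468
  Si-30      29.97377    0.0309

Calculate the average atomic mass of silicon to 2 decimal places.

28.09 amu

Weight each isotope mass by its fractional abundance: 0.9223 × 27.97693 + 0.0468 × 28.97649 + 0.0309 × 29.97377
= 25.803123 + 1.356100 + 0.926189 = 28.085412 amu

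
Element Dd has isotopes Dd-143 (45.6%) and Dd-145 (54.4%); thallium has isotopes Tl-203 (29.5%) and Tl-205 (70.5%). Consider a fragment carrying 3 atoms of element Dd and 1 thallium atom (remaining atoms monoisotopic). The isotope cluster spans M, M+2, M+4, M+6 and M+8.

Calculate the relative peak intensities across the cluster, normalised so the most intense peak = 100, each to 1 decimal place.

Element Dd pattern (n=3): 0.09481882 : 0.33935155 : 0.40484045 : 0.16098918
Thallium pattern (n=1): 0.2950 : 0.7050
Convolve the two distributions (both contribute in 2-u steps):
  M: 0.09481882×0.2950 = 0.027972
  M+2: 0.09481882×0.7050 + 0.33935155×0.2950 = 0.166956
  M+4: 0.33935155×0.7050 + 0.40484045×0.2950 = 0.358671
  M+6: 0.40484045×0.7050 + 0.16098918×0.2950 = 0.332904
  M+8: 0.16098918×0.7050 = 0.113497
Scale to base peak (0.358671) = 100: 7.8 : 46.5 : 100.0 : 92.8 : 31.6

7.8 : 46.5 : 100.0 : 92.8 : 31.6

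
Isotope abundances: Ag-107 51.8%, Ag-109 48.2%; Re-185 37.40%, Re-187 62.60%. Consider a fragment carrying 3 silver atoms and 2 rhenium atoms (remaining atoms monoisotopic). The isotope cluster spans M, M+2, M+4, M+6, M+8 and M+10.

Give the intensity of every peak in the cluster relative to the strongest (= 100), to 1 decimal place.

Silver pattern (n=3): 0.13899183 : 0.3879965 : 0.3610315 : 0.11198017
Rhenium pattern (n=2): 0.139876 : 0.468248 : 0.391876
Convolve the two distributions (both contribute in 2-u steps):
  M: 0.13899183×0.139876 = 0.019442
  M+2: 0.13899183×0.468248 + 0.3879965×0.139876 = 0.119354
  M+4: 0.13899183×0.391876 + 0.3879965×0.468248 + 0.3610315×0.139876 = 0.286646
  M+6: 0.3879965×0.391876 + 0.3610315×0.468248 + 0.11198017×0.139876 = 0.336762
  M+8: 0.3610315×0.391876 + 0.11198017×0.468248 = 0.193914
  M+10: 0.11198017×0.391876 = 0.043882
Scale to base peak (0.336762) = 100: 5.8 : 35.4 : 85.1 : 100.0 : 57.6 : 13.0

5.8 : 35.4 : 85.1 : 100.0 : 57.6 : 13.0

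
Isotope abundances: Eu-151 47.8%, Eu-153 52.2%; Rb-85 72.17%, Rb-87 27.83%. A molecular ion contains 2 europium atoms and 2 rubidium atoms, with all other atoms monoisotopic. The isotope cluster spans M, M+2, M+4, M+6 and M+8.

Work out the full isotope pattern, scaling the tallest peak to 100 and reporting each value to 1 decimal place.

33.0 : 97.7 : 100.0 : 41.1 : 5.9

Europium pattern (n=2): 0.228484 : 0.499032 : 0.272484
Rubidium pattern (n=2): 0.52085089 : 0.40169822 : 0.07745089
Convolve the two distributions (both contribute in 2-u steps):
  M: 0.228484×0.52085089 = 0.119006
  M+2: 0.228484×0.40169822 + 0.499032×0.52085089 = 0.351703
  M+4: 0.228484×0.07745089 + 0.499032×0.40169822 + 0.272484×0.52085089 = 0.360080
  M+6: 0.499032×0.07745089 + 0.272484×0.40169822 = 0.148107
  M+8: 0.272484×0.07745089 = 0.021104
Scale to base peak (0.360080) = 100: 33.0 : 97.7 : 100.0 : 41.1 : 5.9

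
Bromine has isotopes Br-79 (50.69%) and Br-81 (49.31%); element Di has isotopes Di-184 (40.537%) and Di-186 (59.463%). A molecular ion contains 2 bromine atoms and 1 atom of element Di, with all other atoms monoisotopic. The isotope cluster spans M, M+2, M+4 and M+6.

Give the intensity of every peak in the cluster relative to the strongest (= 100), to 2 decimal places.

Bromine pattern (n=2): 0.25694761 : 0.49990478 : 0.24314761
Element Di pattern (n=1): 0.40537 : 0.59463
Convolve the two distributions (both contribute in 2-u steps):
  M: 0.25694761×0.40537 = 0.104159
  M+2: 0.25694761×0.59463 + 0.49990478×0.40537 = 0.355435
  M+4: 0.49990478×0.59463 + 0.24314761×0.40537 = 0.395823
  M+6: 0.24314761×0.59463 = 0.144583
Scale to base peak (0.395823) = 100: 26.31 : 89.80 : 100.00 : 36.53

26.31 : 89.80 : 100.00 : 36.53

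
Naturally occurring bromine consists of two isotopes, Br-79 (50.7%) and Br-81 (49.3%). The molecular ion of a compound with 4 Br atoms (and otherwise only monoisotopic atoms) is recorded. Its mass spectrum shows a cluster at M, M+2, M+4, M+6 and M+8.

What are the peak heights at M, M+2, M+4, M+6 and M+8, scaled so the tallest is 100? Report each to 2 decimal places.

17.63 : 68.56 : 100.00 : 64.83 : 15.76

The 4 Br atoms are independent, so intensities follow the terms of (0.507 + 0.493)^4.
P(M) = 0.507^4 = 0.066074
P(M+2) = 4 × 0.507^3 × 0.493^1 = 0.256999
P(M+4) = 6 × 0.507^2 × 0.493^2 = 0.374853
P(M+6) = 4 × 0.507^1 × 0.493^3 = 0.243001
P(M+8) = 0.493^4 = 0.059073
The M+4 peak is largest (0.374853); scaling to 100 gives 17.63 : 68.56 : 100.00 : 64.83 : 15.76.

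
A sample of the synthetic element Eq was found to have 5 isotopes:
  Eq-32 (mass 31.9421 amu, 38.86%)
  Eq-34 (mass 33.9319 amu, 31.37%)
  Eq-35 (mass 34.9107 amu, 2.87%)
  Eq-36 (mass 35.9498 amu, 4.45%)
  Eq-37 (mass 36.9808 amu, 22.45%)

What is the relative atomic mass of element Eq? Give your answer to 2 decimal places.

Average mass = Σ (abundance × isotope mass) = 0.3886 × 31.9421 + 0.3137 × 33.9319 + 0.0287 × 34.9107 + 0.0445 × 35.9498 + 0.2245 × 36.9808
= 12.41270 + 10.64444 + 1.00194 + 1.59977 + 8.30219 = 33.96104 amu

33.96 amu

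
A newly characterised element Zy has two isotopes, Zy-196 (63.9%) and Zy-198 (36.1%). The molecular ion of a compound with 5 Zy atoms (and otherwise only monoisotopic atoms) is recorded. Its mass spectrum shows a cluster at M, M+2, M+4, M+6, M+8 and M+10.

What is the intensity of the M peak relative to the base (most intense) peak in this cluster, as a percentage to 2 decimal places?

Term probabilities: M 0.1065, M+2 0.3009, M+4 0.3400, M+6 0.1921, M+8 0.0543, M+10 0.0061. Base peak = M+4.
P(M+4) = C(5,2) × 0.639^3 × 0.361^2 = 10 × 0.26091712 × 0.130321 = 0.340030 (base)
P(M) = C(5,0) × 0.639^5 × 0.361^0 = 1 × 0.10653794 × 1.0000 = 0.106538
Relative intensity = 0.106538 / 0.340030 × 100 = 31.33

31.33%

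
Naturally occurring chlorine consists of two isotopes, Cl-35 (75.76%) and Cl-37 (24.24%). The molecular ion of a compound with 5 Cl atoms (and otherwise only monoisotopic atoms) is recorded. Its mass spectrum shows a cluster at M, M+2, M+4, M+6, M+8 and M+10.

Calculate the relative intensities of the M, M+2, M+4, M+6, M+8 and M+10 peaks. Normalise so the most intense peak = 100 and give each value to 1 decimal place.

62.5 : 100.0 : 64.0 : 20.5 : 3.3 : 0.2

Each Cl atom is independently Cl-35 (p = 0.7576) or Cl-37 (q = 0.2424); the cluster is the binomial expansion (p + q)^5.
P(M) = 0.7576^5 = 0.249574
P(M+2) = 5 × 0.7576^4 × 0.2424^1 = 0.399266
P(M+4) = 10 × 0.7576^3 × 0.2424^2 = 0.255497
P(M+6) = 10 × 0.7576^2 × 0.2424^3 = 0.081748
P(M+8) = 5 × 0.7576^1 × 0.2424^4 = 0.013078
P(M+10) = 0.2424^5 = 0.000837
The M+2 peak is largest (0.399266); scaling to 100 gives 62.5 : 100.0 : 64.0 : 20.5 : 3.3 : 0.2.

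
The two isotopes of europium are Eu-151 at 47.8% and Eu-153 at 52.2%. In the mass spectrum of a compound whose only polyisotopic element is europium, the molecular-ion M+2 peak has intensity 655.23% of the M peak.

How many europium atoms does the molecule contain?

For n independent Eu atoms, I(M+2)/I(M) = n · (abundance Eu-153) / (abundance Eu-151) = n · 0.522/0.478.
n = 6.5523 × 0.478/0.522 = 6.00 ≈ 6

6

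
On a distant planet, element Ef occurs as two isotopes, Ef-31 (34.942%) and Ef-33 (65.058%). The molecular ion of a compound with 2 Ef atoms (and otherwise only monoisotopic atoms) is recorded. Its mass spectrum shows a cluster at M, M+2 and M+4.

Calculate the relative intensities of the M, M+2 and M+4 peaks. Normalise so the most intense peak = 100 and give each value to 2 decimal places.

26.85 : 100.00 : 93.09

Expanding (0.34942 + 0.65058)^2:
P(M) = 0.34942^2 = 0.122094
P(M+2) = 2 × 0.34942^1 × 0.65058^1 = 0.454651
P(M+4) = 0.65058^2 = 0.423254
The M+2 peak is largest (0.454651); scaling to 100 gives 26.85 : 100.00 : 93.09.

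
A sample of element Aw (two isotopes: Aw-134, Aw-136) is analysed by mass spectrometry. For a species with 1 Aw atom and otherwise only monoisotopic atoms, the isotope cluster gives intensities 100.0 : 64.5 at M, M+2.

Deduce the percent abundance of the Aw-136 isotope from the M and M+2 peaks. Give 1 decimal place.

Let p = fractional abundance of Aw-134. I(M+2)/I(M) = [C(1,1)·p^0·(1−p)] / p^1 = 1·(1−p)/p = 64.5/100.0 = 0.6450
(1−p)/p = 0.6450/1 = 0.6450  ⇒  p = 1/(1 + 0.6450) = 0.6079
Aw-134: 60.8%, Aw-136: 39.2%.

39.2%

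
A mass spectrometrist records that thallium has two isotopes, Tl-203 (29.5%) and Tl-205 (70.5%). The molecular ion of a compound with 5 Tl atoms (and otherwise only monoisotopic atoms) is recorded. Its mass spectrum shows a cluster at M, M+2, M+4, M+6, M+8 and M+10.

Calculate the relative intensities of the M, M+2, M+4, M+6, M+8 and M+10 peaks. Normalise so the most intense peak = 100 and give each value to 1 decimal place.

Expanding (0.295 + 0.705)^5:
P(M) = 0.295^5 = 0.002234
P(M+2) = 5 × 0.295^4 × 0.705^1 = 0.026696
P(M+4) = 10 × 0.295^3 × 0.705^2 = 0.127598
P(M+6) = 10 × 0.295^2 × 0.705^3 = 0.304938
P(M+8) = 5 × 0.295^1 × 0.705^4 = 0.364375
P(M+10) = 0.705^5 = 0.174159
The M+8 peak is largest (0.364375); scaling to 100 gives 0.6 : 7.3 : 35.0 : 83.7 : 100.0 : 47.8.

0.6 : 7.3 : 35.0 : 83.7 : 100.0 : 47.8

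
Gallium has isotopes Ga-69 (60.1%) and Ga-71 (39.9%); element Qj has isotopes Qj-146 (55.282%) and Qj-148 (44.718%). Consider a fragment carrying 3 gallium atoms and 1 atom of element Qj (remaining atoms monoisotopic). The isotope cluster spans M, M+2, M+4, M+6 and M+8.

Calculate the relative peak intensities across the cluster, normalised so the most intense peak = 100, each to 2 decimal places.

34.09 : 95.47 : 100.00 : 46.44 : 8.07

Gallium pattern (n=3): 0.2170818 : 0.4323576 : 0.2870394 : 0.0635212
Element Qj pattern (n=1): 0.55282 : 0.44718
Convolve the two distributions (both contribute in 2-u steps):
  M: 0.2170818×0.55282 = 0.120007
  M+2: 0.2170818×0.44718 + 0.4323576×0.55282 = 0.336091
  M+4: 0.4323576×0.44718 + 0.2870394×0.55282 = 0.352023
  M+6: 0.2870394×0.44718 + 0.0635212×0.55282 = 0.163474
  M+8: 0.0635212×0.44718 = 0.028405
Scale to base peak (0.352023) = 100: 34.09 : 95.47 : 100.00 : 46.44 : 8.07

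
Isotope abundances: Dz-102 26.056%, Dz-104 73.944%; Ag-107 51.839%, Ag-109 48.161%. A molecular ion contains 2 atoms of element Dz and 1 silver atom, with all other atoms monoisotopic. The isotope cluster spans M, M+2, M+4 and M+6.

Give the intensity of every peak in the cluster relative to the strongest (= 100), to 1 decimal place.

7.5 : 49.6 : 100.0 : 56.1

Element Dz pattern (n=2): 0.06789151 : 0.38533697 : 0.54677151
Silver pattern (n=1): 0.51839 : 0.48161
Convolve the two distributions (both contribute in 2-u steps):
  M: 0.06789151×0.51839 = 0.035194
  M+2: 0.06789151×0.48161 + 0.38533697×0.51839 = 0.232452
  M+4: 0.38533697×0.48161 + 0.54677151×0.51839 = 0.469023
  M+6: 0.54677151×0.48161 = 0.263331
Scale to base peak (0.469023) = 100: 7.5 : 49.6 : 100.0 : 56.1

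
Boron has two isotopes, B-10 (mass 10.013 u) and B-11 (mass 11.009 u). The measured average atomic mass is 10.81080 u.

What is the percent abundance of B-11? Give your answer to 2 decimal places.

Let x be the fractional abundance of B-10; then B-11 has abundance 1 − x.
10.013·x + 11.009·(1 − x) = 10.81080
(10.013 − 11.009)·x = 10.81080 − 11.009
x = -0.19820 / -0.996 = 0.19900 → 19.90% B-10, 80.10% B-11.

80.10%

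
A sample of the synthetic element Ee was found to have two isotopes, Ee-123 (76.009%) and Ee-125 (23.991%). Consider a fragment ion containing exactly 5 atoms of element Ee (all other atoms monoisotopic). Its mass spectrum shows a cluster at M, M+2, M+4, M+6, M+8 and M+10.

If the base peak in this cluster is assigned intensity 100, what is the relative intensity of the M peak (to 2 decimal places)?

63.36

Term probabilities: M 0.2537, M+2 0.4004, M+4 0.2528, M+6 0.0798, M+8 0.0126, M+10 0.0008. Base peak = M+2.
P(M+2) = C(5,1) × 0.76009^4 × 0.23991^1 = 5 × 0.33377982 × 0.23991 = 0.400386 (base)
P(M) = C(5,0) × 0.76009^5 × 0.23991^0 = 1 × 0.2537027 × 1.0000 = 0.253703
Relative intensity = 0.253703 / 0.400386 × 100 = 63.36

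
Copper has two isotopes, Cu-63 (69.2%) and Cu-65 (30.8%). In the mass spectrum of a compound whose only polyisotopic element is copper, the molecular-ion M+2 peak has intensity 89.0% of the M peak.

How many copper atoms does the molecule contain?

2

For n independent Cu atoms, I(M+2)/I(M) = n · (abundance Cu-65) / (abundance Cu-63) = n · 0.308/0.692.
n = 0.890 × 0.692/0.308 = 2.00 ≈ 2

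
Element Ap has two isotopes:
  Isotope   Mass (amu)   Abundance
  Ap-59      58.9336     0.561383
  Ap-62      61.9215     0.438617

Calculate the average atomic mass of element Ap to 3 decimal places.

Average mass = Σ (abundance × isotope mass) = 0.561383 × 58.9336 + 0.438617 × 61.9215
= 33.08432 + 27.15982 = 60.24414 amu

60.244 amu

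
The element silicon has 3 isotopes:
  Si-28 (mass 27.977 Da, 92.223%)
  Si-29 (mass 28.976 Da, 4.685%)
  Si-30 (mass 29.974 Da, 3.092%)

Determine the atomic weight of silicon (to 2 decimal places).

28.09 Da

The abundance-weighted mean is 0.92223 × 27.977 + 0.04685 × 28.976 + 0.03092 × 29.974
= 25.8012 + 1.3575 + 0.9268 = 28.0855 Da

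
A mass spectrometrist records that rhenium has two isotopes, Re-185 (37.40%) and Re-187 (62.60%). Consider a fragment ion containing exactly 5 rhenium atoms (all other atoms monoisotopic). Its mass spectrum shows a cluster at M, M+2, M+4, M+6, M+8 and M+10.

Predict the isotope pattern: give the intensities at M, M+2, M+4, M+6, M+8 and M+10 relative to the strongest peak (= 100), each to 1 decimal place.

The 5 Re atoms are independent, so intensities follow the terms of (0.3740 + 0.6260)^5.
P(M) = 0.3740^5 = 0.007317
P(M+2) = 5 × 0.3740^4 × 0.6260^1 = 0.061239
P(M+4) = 10 × 0.3740^3 × 0.6260^2 = 0.205005
P(M+6) = 10 × 0.3740^2 × 0.6260^3 = 0.343136
P(M+8) = 5 × 0.3740^1 × 0.6260^4 = 0.287170
P(M+10) = 0.6260^5 = 0.096133
The M+6 peak is largest (0.343136); scaling to 100 gives 2.1 : 17.8 : 59.7 : 100.0 : 83.7 : 28.0.

2.1 : 17.8 : 59.7 : 100.0 : 83.7 : 28.0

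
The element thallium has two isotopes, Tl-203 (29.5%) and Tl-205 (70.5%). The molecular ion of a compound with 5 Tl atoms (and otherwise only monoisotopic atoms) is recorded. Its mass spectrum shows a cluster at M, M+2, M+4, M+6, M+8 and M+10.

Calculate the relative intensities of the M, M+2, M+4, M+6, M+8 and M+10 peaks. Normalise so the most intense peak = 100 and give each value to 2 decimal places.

Each Tl atom is independently Tl-203 (p = 0.295) or Tl-205 (q = 0.705); the cluster is the binomial expansion (p + q)^5.
P(M) = 0.295^5 = 0.002234
P(M+2) = 5 × 0.295^4 × 0.705^1 = 0.026696
P(M+4) = 10 × 0.295^3 × 0.705^2 = 0.127598
P(M+6) = 10 × 0.295^2 × 0.705^3 = 0.304938
P(M+8) = 5 × 0.295^1 × 0.705^4 = 0.364375
P(M+10) = 0.705^5 = 0.174159
The M+8 peak is largest (0.364375); scaling to 100 gives 0.61 : 7.33 : 35.02 : 83.69 : 100.00 : 47.80.

0.61 : 7.33 : 35.02 : 83.69 : 100.00 : 47.80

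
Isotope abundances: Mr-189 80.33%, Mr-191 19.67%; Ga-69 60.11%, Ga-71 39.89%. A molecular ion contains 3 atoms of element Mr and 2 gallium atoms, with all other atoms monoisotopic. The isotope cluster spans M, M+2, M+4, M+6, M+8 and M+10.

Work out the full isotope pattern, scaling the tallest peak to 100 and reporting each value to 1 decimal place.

Element Mr pattern (n=3): 0.51836217 : 0.38078615 : 0.09324118 : 0.0076105
Gallium pattern (n=2): 0.36132121 : 0.47955758 : 0.15912121
Convolve the two distributions (both contribute in 2-u steps):
  M: 0.51836217×0.36132121 = 0.187295
  M+2: 0.51836217×0.47955758 + 0.38078615×0.36132121 = 0.386171
  M+4: 0.51836217×0.15912121 + 0.38078615×0.47955758 + 0.09324118×0.36132121 = 0.298781
  M+6: 0.38078615×0.15912121 + 0.09324118×0.47955758 + 0.0076105×0.36132121 = 0.108056
  M+8: 0.09324118×0.15912121 + 0.0076105×0.47955758 = 0.018486
  M+10: 0.0076105×0.15912121 = 0.001211
Scale to base peak (0.386171) = 100: 48.5 : 100.0 : 77.4 : 28.0 : 4.8 : 0.3

48.5 : 100.0 : 77.4 : 28.0 : 4.8 : 0.3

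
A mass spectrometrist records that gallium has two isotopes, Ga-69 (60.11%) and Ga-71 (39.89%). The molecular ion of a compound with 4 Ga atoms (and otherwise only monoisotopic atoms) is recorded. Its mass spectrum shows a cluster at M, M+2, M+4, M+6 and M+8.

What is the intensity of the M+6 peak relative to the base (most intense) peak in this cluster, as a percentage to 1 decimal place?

44.0%

Term probabilities: M 0.1306, M+2 0.3465, M+4 0.3450, M+6 0.1526, M+8 0.0253. Base peak = M+2.
P(M+2) = C(4,1) × 0.6011^3 × 0.3989^1 = 4 × 0.21719018 × 0.3989 = 0.346549 (base)
P(M+6) = C(4,3) × 0.6011^1 × 0.3989^3 = 4 × 0.6011 × 0.06347345 = 0.152616
Relative intensity = 0.152616 / 0.346549 × 100 = 44.0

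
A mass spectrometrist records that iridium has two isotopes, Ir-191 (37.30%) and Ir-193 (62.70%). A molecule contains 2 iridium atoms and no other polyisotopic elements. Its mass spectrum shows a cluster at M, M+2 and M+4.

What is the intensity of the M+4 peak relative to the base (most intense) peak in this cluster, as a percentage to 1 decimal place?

84.0%

(0.3730 + 0.6270)^2 gives M 0.1391, M+2 0.4677, M+4 0.3931; the largest is M+2.
P(M+2) = C(2,1) × 0.3730^1 × 0.6270^1 = 2 × 0.3730 × 0.6270 = 0.467742 (base)
P(M+4) = C(2,2) × 0.3730^0 × 0.6270^2 = 1 × 1.0000 × 0.393129 = 0.393129
Relative intensity = 0.393129 / 0.467742 × 100 = 84.0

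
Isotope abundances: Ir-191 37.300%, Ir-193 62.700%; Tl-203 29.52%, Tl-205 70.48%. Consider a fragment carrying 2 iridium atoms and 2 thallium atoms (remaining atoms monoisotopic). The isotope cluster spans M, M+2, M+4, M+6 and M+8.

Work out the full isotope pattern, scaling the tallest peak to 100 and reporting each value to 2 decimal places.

3.06 : 24.92 : 75.27 : 100.00 : 49.32

Iridium pattern (n=2): 0.139129 : 0.467742 : 0.393129
Thallium pattern (n=2): 0.08714304 : 0.41611392 : 0.49674304
Convolve the two distributions (both contribute in 2-u steps):
  M: 0.139129×0.08714304 = 0.012124
  M+2: 0.139129×0.41611392 + 0.467742×0.08714304 = 0.098654
  M+4: 0.139129×0.49674304 + 0.467742×0.41611392 + 0.393129×0.08714304 = 0.298004
  M+6: 0.467742×0.49674304 + 0.393129×0.41611392 = 0.395934
  M+8: 0.393129×0.49674304 = 0.195284
Scale to base peak (0.395934) = 100: 3.06 : 24.92 : 75.27 : 100.00 : 49.32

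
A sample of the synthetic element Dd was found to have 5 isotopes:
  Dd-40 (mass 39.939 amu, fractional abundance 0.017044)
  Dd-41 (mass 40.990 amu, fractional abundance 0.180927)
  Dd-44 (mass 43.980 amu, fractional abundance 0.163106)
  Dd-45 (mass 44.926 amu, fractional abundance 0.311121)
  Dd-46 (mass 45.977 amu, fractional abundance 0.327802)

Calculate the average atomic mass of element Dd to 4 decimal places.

44.3191 amu

The abundance-weighted mean is 0.017044 × 39.939 + 0.180927 × 40.990 + 0.163106 × 43.980 + 0.311121 × 44.926 + 0.327802 × 45.977
= 0.68072 + 7.41620 + 7.17340 + 13.97742 + 15.07135 = 44.31909 amu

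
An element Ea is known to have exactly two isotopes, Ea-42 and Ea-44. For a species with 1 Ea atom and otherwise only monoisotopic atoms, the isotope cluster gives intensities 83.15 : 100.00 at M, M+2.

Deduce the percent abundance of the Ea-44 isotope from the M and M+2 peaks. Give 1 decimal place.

If p is the fraction of Ea that is Ea-42, then I(M+2)/I(M) = [C(1,1)·p^0·(1−p)] / p^1 = 1·(1−p)/p = 100.00/83.15 = 1.2026
(1−p)/p = 1.2026/1 = 1.2026  ⇒  p = 1/(1 + 1.2026) = 0.4540
Ea-42: 45.4%, Ea-44: 54.6%.

54.6%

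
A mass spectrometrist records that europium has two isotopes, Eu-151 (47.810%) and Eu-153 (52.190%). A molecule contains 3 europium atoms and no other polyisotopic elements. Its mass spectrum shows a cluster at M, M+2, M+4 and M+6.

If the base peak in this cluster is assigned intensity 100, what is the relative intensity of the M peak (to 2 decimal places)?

27.97

Binomial terms of (0.47810 + 0.52190)^3: M 0.1093, M+2 0.3579, M+4 0.3907, M+6 0.1422 → M+4 is the base peak.
P(M+4) = C(3,2) × 0.47810^1 × 0.52190^2 = 3 × 0.4781 × 0.27237961 = 0.390674 (base)
P(M) = C(3,0) × 0.47810^3 × 0.52190^0 = 1 × 0.10928391 × 1.0000 = 0.109284
Relative intensity = 0.109284 / 0.390674 × 100 = 27.97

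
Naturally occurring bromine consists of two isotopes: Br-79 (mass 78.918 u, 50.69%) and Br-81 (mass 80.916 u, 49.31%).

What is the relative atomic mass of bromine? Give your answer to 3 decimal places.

79.903 u

Weight each isotope mass by its fractional abundance: 0.5069 × 78.918 + 0.4931 × 80.916
= 40.0035 + 39.8997 = 79.9032 u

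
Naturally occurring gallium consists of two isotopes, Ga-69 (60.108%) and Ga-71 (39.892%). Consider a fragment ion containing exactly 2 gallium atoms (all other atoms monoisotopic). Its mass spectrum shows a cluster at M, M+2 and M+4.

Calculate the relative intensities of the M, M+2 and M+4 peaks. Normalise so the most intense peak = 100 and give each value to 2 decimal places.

Each Ga atom is independently Ga-69 (p = 0.60108) or Ga-71 (q = 0.39892); the cluster is the binomial expansion (p + q)^2.
P(M) = 0.60108^2 = 0.361297
P(M+2) = 2 × 0.60108^1 × 0.39892^1 = 0.479566
P(M+4) = 0.39892^2 = 0.159137
The M+2 peak is largest (0.479566); scaling to 100 gives 75.34 : 100.00 : 33.18.

75.34 : 100.00 : 33.18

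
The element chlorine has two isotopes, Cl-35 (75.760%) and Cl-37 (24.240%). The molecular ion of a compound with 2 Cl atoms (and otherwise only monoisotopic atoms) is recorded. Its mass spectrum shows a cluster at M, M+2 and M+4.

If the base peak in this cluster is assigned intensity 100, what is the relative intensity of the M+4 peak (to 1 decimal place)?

10.2

(0.75760 + 0.24240)^2 gives M 0.5740, M+2 0.3673, M+4 0.0588; the largest is M.
P(M) = C(2,0) × 0.75760^2 × 0.24240^0 = 1 × 0.57395776 × 1.0000 = 0.573958 (base)
P(M+4) = C(2,2) × 0.75760^0 × 0.24240^2 = 1 × 1.0000 × 0.05875776 = 0.058758
Relative intensity = 0.058758 / 0.573958 × 100 = 10.2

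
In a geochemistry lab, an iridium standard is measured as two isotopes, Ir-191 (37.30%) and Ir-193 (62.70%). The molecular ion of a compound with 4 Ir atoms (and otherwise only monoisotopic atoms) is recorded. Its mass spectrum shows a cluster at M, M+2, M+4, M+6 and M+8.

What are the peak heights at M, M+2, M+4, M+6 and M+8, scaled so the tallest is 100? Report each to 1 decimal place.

5.3 : 35.4 : 89.2 : 100.0 : 42.0

Each Ir atom is independently Ir-191 (p = 0.3730) or Ir-193 (q = 0.6270); the cluster is the binomial expansion (p + q)^4.
P(M) = 0.3730^4 = 0.019357
P(M+2) = 4 × 0.3730^3 × 0.6270^1 = 0.130153
P(M+4) = 6 × 0.3730^2 × 0.6270^2 = 0.328174
P(M+6) = 4 × 0.3730^1 × 0.6270^3 = 0.367766
P(M+8) = 0.6270^4 = 0.154550
The M+6 peak is largest (0.367766); scaling to 100 gives 5.3 : 35.4 : 89.2 : 100.0 : 42.0.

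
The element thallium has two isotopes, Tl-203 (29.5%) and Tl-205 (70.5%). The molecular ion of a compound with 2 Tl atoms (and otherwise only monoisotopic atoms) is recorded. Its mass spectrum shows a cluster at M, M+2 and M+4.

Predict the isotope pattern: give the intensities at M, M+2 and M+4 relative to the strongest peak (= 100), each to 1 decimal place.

Each Tl atom is independently Tl-203 (p = 0.295) or Tl-205 (q = 0.705); the cluster is the binomial expansion (p + q)^2.
P(M) = 0.295^2 = 0.087025
P(M+2) = 2 × 0.295^1 × 0.705^1 = 0.415950
P(M+4) = 0.705^2 = 0.497025
The M+4 peak is largest (0.497025); scaling to 100 gives 17.5 : 83.7 : 100.0.

17.5 : 83.7 : 100.0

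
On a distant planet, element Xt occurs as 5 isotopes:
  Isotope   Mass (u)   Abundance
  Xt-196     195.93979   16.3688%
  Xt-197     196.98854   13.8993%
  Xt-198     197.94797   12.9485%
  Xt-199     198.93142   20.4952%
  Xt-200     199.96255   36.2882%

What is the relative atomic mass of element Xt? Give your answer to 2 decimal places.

Weight each isotope mass by its fractional abundance: 0.163688 × 195.93979 + 0.138993 × 196.98854 + 0.129485 × 197.94797 + 0.204952 × 198.93142 + 0.362882 × 199.96255
= 32.072992 + 27.380028 + 25.631293 + 40.771392 + 72.562810 = 198.418515 u

198.42 u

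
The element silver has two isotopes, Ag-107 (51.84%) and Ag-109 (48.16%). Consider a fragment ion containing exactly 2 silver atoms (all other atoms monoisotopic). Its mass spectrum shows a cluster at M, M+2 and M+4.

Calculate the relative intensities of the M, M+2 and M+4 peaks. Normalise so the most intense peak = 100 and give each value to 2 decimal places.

53.82 : 100.00 : 46.45

The 2 Ag atoms are independent, so intensities follow the terms of (0.5184 + 0.4816)^2.
P(M) = 0.5184^2 = 0.268739
P(M+2) = 2 × 0.5184^1 × 0.4816^1 = 0.499323
P(M+4) = 0.4816^2 = 0.231939
The M+2 peak is largest (0.499323); scaling to 100 gives 53.82 : 100.00 : 46.45.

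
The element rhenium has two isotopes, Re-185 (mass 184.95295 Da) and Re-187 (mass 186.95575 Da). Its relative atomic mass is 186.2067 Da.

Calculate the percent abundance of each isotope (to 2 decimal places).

Re-185: 37.40%, Re-187: 62.60%

Writing the weighted mean with unknown fraction x of Re-185:
184.95295·x + 186.95575·(1 − x) = 186.2067
(184.95295 − 186.95575)·x = 186.2067 − 186.95575
x = -0.74905 / -2.00280 = 0.37400 → 37.40% Re-185, 62.60% Re-187.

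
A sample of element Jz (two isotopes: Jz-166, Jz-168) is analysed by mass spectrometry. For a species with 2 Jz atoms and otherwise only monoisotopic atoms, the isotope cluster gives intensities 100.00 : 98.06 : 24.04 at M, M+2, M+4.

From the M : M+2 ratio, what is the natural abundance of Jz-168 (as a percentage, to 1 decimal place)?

Let p = fractional abundance of Jz-166. I(M+2)/I(M) = [C(2,1)·p^1·(1−p)] / p^2 = 2·(1−p)/p = 98.06/100.00 = 0.9806
(1−p)/p = 0.9806/2 = 0.4903  ⇒  p = 1/(1 + 0.4903) = 0.6710
Jz-166: 67.1%, Jz-168: 32.9%.

32.9%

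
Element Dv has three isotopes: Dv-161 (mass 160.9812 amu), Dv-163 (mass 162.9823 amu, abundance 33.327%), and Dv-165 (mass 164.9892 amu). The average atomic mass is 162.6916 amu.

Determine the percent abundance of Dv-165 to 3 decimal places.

26.035%

The remaining 66.673% is split between Dv-161 (fraction x) and Dv-165 (fraction 0.66673 − x).
Substituting: 160.9812x + 164.9892(0.66673 − x) = 108.374488879
(160.9812 − 164.9892)x = -1.628760437  ⇒  x = 0.40638, y = 0.26035
Dv-161: 40.638%, Dv-165: 26.035%.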